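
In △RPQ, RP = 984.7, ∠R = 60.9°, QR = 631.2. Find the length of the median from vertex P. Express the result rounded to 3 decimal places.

By the law of cosines, PQ² = QR² + RP² − 2·QR·RP·cos R = 7.6349e+05, so PQ ≈ 873.78.
Median from P: ½√(2·RP² + 2·PQ² − QR²) ≈ 875.76.

m_P ≈ 875.762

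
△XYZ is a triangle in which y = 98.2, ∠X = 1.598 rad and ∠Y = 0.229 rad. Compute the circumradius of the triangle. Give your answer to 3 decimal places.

The third angle is ∠Z = π − ∠X − ∠Y = 1.315 rad.
Law of sines: x = y·sin X/sin Y ≈ 432.43.
Law of sines: z = y·sin Z/sin Y ≈ 418.47.
Circumradius = y/(2 sin Y) ≈ 216.3.

R ≈ 216.296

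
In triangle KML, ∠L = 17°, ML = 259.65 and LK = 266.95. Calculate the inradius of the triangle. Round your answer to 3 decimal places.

33.509

By the law of cosines, KM² = ML² + LK² − 2·ML·LK·cos L = 6110.6, so KM ≈ 78.171.
Area = ½·ML·LK·sin L ≈ 10133.
Semiperimeter s = (259.65+266.95+78.171)/2 = 302.39.
Inradius = area/s = 10133/302.39 ≈ 33.509.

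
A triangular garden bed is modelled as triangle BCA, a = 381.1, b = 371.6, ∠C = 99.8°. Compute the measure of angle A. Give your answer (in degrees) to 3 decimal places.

By the law of cosines, c² = a² + b² − 2·a·b·cos C = 3.3153e+05, so c ≈ 575.79.
Law of cosines again: cos A = (b² + c² − a²)/(2·b·c) ≈ 0.75803, so ∠A ≈ 40.71°.

∠A ≈ 40.709°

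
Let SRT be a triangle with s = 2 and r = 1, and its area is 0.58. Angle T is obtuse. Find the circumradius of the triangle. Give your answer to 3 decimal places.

From area = ½·s·r·sin T, we get sin T = 2·area/(s·r) ≈ 0.58000.
Taking the obtuse solution, ∠T ≈ 144.55°.
Law of cosines then gives t ≈ 2.8738.
Circumradius = t/(2 sin T) ≈ 2.4774.

2.477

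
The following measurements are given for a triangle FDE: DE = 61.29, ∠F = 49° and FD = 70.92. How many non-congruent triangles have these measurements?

2

FD·sin F = 70.92·sin(49°) ≈ 53.52.
Since FD sin F < DE < FD (53.52 < 61.29 < 70.92), two triangles exist.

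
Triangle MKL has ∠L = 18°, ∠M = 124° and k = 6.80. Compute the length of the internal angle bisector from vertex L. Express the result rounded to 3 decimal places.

7.708

The third angle is ∠K = 180° − ∠L − ∠M = 38.00°.
Law of sines: m = k·sin M/sin K ≈ 9.1567.
Law of sines: l = k·sin L/sin K ≈ 3.4131.
The bisector from L has length 2·m·k·cos(∠L/2)/(m+k) ≈ 7.7082.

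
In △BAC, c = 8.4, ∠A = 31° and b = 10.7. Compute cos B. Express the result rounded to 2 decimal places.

By the law of cosines, a² = c² + b² − 2·c·b·cos A = 30.966, so a ≈ 5.5647.
Law of cosines again: cos B = (a² + c² − b²)/(2·a·c) ≈ -0.13868, so ∠B ≈ 97.97°.

-0.14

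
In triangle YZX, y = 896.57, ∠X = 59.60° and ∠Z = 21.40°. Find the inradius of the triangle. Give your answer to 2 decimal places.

The third angle is ∠Y = 180° − ∠Z − ∠X = 99.00°.
Law of sines: z = y·sin Z/sin Y ≈ 331.22.
Law of sines: x = y·sin X/sin Y ≈ 782.94.
Area = ½·y·z·sin X ≈ 1.2807e+05.
Semiperimeter s = (896.57+331.22+782.94)/2 = 1005.4.
Inradius = area/s = 1.2807e+05/1005.4 ≈ 127.38.

r ≈ 127.38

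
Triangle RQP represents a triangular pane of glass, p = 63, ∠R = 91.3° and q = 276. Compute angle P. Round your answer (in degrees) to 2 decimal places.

12.79

By the law of cosines, r² = q² + p² − 2·q·p·cos R = 80934, so r ≈ 284.49.
Law of cosines again: cos P = (r² + q² − p²)/(2·r·q) ≈ 0.97518, so ∠P ≈ 12.79°.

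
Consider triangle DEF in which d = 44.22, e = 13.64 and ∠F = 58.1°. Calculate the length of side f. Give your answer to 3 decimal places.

By the law of cosines, f² = d² + e² − 2·d·e·cos F = 1504, so f ≈ 38.781.

38.781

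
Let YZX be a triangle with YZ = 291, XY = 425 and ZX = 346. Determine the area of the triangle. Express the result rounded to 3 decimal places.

Semiperimeter s = (346 + 425 + 291)/2 = 531.
Heron's formula: area = √(531·185·106·240) ≈ 49991.

area ≈ 49990.983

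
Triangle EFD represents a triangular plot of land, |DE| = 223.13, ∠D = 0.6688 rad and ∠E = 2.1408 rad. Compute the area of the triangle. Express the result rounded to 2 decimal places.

39870.17

The third angle is ∠F = π − ∠D − ∠E = 0.3320 rad.
Law of sines: |FD| = |DE|·sin E/sin F ≈ 576.36.
Law of sines: |EF| = |DE|·sin D/sin F ≈ 424.48.
Area = ½·|DE|·|FD|·sin D ≈ 39870.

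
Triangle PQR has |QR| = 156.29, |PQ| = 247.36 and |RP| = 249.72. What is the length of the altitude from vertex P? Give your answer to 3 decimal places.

Semiperimeter s = (156.29 + 249.72 + 247.36)/2 = 326.69.
Heron's formula: area = √(326.69·170.4·76.965·79.325) ≈ 18435.
The altitude from P has length 2·area/|QR| ≈ 235.91.

235.908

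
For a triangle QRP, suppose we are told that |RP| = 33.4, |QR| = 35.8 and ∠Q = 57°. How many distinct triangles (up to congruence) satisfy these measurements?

2

|QR|·sin Q = 35.8·sin(57°) ≈ 30.02.
Since |QR| sin Q < |RP| < |QR| (30.02 < 33.4 < 35.8), two triangles exist.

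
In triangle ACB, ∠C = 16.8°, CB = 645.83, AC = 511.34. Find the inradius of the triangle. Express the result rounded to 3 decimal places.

r ≈ 69.555

By the law of cosines, BA² = AC² + CB² − 2·AC·CB·cos C = 46277, so BA ≈ 215.12.
Area = ½·AC·CB·sin C ≈ 47725.
Semiperimeter s = (645.83+215.12+511.34)/2 = 686.15.
Inradius = area/s = 47725/686.15 ≈ 69.555.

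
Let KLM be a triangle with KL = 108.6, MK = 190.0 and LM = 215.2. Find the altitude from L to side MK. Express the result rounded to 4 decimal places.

Semiperimeter s = (215.2 + 190 + 108.6)/2 = 256.9.
Heron's formula: area = √(256.9·41.7·66.9·148.3) ≈ 10309.
The altitude from L has length 2·area/MK ≈ 108.52.

108.5201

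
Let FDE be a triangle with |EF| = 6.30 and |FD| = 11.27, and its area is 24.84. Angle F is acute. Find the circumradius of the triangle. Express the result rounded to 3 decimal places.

R ≈ 5.772

From area = ½·|EF|·|FD|·sin F, we get sin F = 2·area/(|EF|·|FD|) ≈ 0.69971.
Taking the acute solution, ∠F ≈ 44.40°.
Law of cosines then gives |DE| ≈ 8.0779.
Circumradius = |DE|/(2 sin F) ≈ 5.7723.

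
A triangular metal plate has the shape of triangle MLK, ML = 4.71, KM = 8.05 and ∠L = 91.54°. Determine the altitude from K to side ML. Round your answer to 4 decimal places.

6.4006

Law of sines: sin K = ML·sin L/KM ≈ 0.58488.
Since KM ≥ ML, only the acute value applies: ∠K ≈ 35.79°.
Then ∠M = 180° − ∠L − ∠K ≈ 52.67°.
Law of sines gives LK = KM·sin M/sin L ≈ 6.4029.
Area = ½·KM·ML·sin M ≈ 15.073.
The altitude from K has length 2·area/ML ≈ 6.4006.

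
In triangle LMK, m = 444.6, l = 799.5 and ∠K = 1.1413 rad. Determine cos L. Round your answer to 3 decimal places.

cos L ≈ 0.152

By the law of cosines, k² = l² + m² − 2·l·m·cos K = 5.4084e+05, so k ≈ 735.41.
Law of cosines again: cos L = (m² + k² − l²)/(2·m·k) ≈ 0.15186, so ∠L ≈ 1.4183 rad.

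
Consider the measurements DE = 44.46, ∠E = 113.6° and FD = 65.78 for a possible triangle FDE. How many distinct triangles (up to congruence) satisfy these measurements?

1

DE·sin E = 44.46·sin(113.6°) ≈ 40.74.
Since ∠E is not acute, a triangle exists only if FD > DE; here FD > DE, so there is exactly one triangle.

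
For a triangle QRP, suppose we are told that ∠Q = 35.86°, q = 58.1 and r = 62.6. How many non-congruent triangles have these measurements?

2

r·sin Q = 62.6·sin(35.86°) ≈ 36.67.
Since r sin Q < q < r (36.67 < 58.1 < 62.6), two triangles exist.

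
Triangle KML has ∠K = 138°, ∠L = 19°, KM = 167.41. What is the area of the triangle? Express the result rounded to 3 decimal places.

area ≈ 11253.297

The third angle is ∠M = 180° − ∠L − ∠K = 23.00°.
Law of sines: ML = KM·sin K/sin L ≈ 344.07.
Law of sines: LK = KM·sin M/sin L ≈ 200.92.
Area = ½·KM·ML·sin M ≈ 11253.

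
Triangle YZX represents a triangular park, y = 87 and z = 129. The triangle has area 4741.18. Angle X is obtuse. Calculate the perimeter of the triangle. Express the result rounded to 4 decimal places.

perimeter ≈ 406.3070

From area = ½·y·z·sin X, we get sin X = 2·area/(y·z) ≈ 0.84490.
Taking the obtuse solution, ∠X ≈ 122.34°.
Law of cosines then gives x ≈ 190.31.
Perimeter = 87 + 129 + 190.31 = 406.31.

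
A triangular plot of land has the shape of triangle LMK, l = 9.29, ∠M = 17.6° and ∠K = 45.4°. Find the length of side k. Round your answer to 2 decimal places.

The third angle is ∠L = 180° − ∠M − ∠K = 117.00°.
Law of sines: k = l·sin K/sin L ≈ 7.4239.

7.42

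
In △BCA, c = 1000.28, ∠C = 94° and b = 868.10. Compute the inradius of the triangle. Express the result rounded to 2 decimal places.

Law of sines: sin B = b·sin C/c ≈ 0.86574.
Since c ≥ b, only the acute value applies: ∠B ≈ 59.97°.
Then ∠A = 180° − ∠C − ∠B ≈ 26.03°.
Law of sines gives a = c·sin A/sin C ≈ 440.07.
Area = ½·c·b·sin A ≈ 1.9055e+05.
Semiperimeter s = (868.1+1000.3+440.07)/2 = 1154.2.
Inradius = area/s = 1.9055e+05/1154.2 ≈ 165.09.

165.09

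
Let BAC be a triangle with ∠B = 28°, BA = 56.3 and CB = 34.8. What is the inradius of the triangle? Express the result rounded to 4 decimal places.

By the law of cosines, AC² = CB² + BA² − 2·CB·BA·cos B = 920.92, so AC ≈ 30.347.
Area = ½·CB·BA·sin B ≈ 459.9.
Semiperimeter s = (30.347+34.8+56.3)/2 = 60.723.
Inradius = area/s = 459.9/60.723 ≈ 7.5738.

7.5738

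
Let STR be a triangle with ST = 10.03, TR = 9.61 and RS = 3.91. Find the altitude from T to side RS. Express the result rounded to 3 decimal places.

Semiperimeter s = (9.61 + 3.91 + 10.03)/2 = 11.775.
Heron's formula: area = √(11.775·2.165·7.865·1.745) ≈ 18.705.
The altitude from T has length 2·area/RS ≈ 9.5677.

9.568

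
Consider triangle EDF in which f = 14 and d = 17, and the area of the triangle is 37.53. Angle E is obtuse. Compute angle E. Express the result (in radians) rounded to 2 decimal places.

From area = ½·d·f·sin E, we get sin E = 2·area/(d·f) ≈ 0.31538.
Taking the obtuse solution, ∠E ≈ 2.821 rad.

∠E ≈ 2.82 rad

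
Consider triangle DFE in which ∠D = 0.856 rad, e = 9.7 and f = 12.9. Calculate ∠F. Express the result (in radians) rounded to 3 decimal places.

By the law of cosines, d² = f² + e² − 2·f·e·cos D = 96.464, so d ≈ 9.8216.
Law of cosines again: cos F = (e² + d² − f²)/(2·e·d) ≈ 0.12671, so ∠F ≈ 1.444 rad.

1.444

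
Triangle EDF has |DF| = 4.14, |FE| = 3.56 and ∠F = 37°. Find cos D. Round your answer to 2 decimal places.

By the law of cosines, |ED|² = |DF|² + |FE|² − 2·|DF|·|FE|·cos F = 6.272, so |ED| ≈ 2.5044.
Law of cosines again: cos D = (|ED|² + |DF|² − |FE|²)/(2·|ED|·|DF|) ≈ 0.51783, so ∠D ≈ 58.81°.

cos D ≈ 0.52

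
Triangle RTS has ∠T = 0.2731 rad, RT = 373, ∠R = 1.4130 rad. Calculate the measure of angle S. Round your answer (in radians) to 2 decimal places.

The third angle is ∠S = π − ∠R − ∠T = 1.4555 rad.

1.46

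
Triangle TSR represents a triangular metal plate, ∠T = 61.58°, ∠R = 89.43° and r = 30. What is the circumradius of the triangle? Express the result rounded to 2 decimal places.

15.00

The third angle is ∠S = 180° − ∠R − ∠T = 28.99°.
Law of sines: t = r·sin T/sin R ≈ 26.386.
Law of sines: s = r·sin S/sin R ≈ 14.54.
Circumradius = r/(2 sin R) ≈ 15.001.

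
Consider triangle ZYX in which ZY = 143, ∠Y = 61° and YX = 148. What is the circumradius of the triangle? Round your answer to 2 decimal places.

84.47

By the law of cosines, XZ² = ZY² + YX² − 2·ZY·YX·cos Y = 21832, so XZ ≈ 147.76.
Area = ½·ZY·YX·sin Y ≈ 9255.2.
Circumradius = XZ/(2 sin Y) ≈ 84.469.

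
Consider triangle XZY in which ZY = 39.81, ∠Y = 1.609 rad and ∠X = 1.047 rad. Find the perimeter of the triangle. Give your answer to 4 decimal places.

107.2078

The third angle is ∠Z = π − ∠Y − ∠X = 0.486 rad.
Law of sines: YX = ZY·sin Z/sin X ≈ 21.458.
Law of sines: XZ = ZY·sin Y/sin X ≈ 45.94.
Semiperimeter s = (39.81+21.458+45.94)/2 = 53.604.
Perimeter = 39.81 + 21.458 + 45.94 = 107.21.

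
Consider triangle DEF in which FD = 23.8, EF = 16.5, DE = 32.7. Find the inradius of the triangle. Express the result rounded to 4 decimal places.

r ≈ 5.1424

Semiperimeter s = (16.5 + 23.8 + 32.7)/2 = 36.5.
Heron's formula: area = √(36.5·20·12.7·3.8) ≈ 187.7.
Inradius = area/s = 187.7/36.5 ≈ 5.1424.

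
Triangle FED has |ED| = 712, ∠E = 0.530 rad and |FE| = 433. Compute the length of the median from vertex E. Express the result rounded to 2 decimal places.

By the law of cosines, |DF|² = |FE|² + |ED|² − 2·|FE|·|ED|·cos E = 1.6243e+05, so |DF| ≈ 403.03.
Median from E: ½√(2·|FE|² + 2·|ED|² − |DF|²) ≈ 553.72.

553.72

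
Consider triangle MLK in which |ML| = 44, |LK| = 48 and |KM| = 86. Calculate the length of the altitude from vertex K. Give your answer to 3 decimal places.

Semiperimeter s = (48 + 86 + 44)/2 = 89.
Heron's formula: area = √(89·41·3·45) ≈ 701.87.
The altitude from K has length 2·area/|ML| ≈ 31.903.

h_K ≈ 31.903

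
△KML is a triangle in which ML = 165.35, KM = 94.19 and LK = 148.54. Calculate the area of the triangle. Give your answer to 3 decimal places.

Semiperimeter s = (165.35 + 148.54 + 94.19)/2 = 204.04.
Heron's formula: area = √(204.04·38.69·55.5·109.85) ≈ 6937.5.

area ≈ 6937.509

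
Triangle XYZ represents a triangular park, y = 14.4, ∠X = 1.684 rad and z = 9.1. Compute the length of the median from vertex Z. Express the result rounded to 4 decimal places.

m_Z ≈ 15.5841

By the law of cosines, x² = y² + z² − 2·y·z·cos X = 319.78, so x ≈ 17.882.
Median from Z: ½√(2·x² + 2·y² − z²) ≈ 15.584.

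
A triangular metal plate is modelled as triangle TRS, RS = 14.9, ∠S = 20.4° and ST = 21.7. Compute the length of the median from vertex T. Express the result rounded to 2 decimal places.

By the law of cosines, TR² = RS² + ST² − 2·RS·ST·cos S = 86.797, so TR ≈ 9.3165.
Median from T: ½√(2·ST² + 2·TR² − RS²) ≈ 14.945.

m_T ≈ 14.94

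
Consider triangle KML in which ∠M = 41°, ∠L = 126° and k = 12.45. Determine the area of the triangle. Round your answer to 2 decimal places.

The third angle is ∠K = 180° − ∠M − ∠L = 13.00°.
Law of sines: m = k·sin M/sin K ≈ 36.31.
Law of sines: l = k·sin L/sin K ≈ 44.775.
Area = ½·k·m·sin L ≈ 182.86.

182.86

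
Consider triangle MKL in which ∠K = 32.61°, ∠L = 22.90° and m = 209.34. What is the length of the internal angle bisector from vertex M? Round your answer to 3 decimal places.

t_M ≈ 53.454

The third angle is ∠M = 180° − ∠K − ∠L = 124.49°.
Law of sines: k = m·sin K/sin M ≈ 136.88.
Law of sines: l = m·sin L/sin M ≈ 98.831.
The bisector from M has length 2·k·l·cos(∠M/2)/(k+l) ≈ 53.454.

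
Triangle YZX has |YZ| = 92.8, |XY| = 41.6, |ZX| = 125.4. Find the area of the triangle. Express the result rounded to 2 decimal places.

Semiperimeter s = (125.4 + 41.6 + 92.8)/2 = 129.9.
Heron's formula: area = √(129.9·4.5·88.3·37.1) ≈ 1383.8.

area ≈ 1383.82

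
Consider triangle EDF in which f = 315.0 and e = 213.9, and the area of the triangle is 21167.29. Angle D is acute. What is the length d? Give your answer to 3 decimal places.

From area = ½·f·e·sin D, we get sin D = 2·area/(f·e) ≈ 0.62831.
Taking the acute solution, ∠D ≈ 38.93°.
Law of cosines then gives d ≈ 200.36.

200.355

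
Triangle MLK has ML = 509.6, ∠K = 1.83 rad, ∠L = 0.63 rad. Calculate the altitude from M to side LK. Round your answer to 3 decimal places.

The third angle is ∠M = π − ∠L − ∠K = 0.682 rad.
Law of sines: LK = ML·sin M/sin K ≈ 332.16.
Law of sines: KM = ML·sin L/sin K ≈ 310.6.
Area = ½·ML·LK·sin L ≈ 49862.
The altitude from M has length 2·area/LK ≈ 300.23.

h_M ≈ 300.228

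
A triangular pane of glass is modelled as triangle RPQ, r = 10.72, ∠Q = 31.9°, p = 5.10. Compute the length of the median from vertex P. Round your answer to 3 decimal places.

m_P ≈ 8.661

By the law of cosines, q² = r² + p² − 2·r·p·cos Q = 48.098, so q ≈ 6.9353.
Median from P: ½√(2·q² + 2·r² − p²) ≈ 8.6606.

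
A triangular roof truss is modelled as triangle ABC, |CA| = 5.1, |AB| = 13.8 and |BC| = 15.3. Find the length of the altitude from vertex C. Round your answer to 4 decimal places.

5.0598

Semiperimeter s = (15.3 + 5.1 + 13.8)/2 = 17.1.
Heron's formula: area = √(17.1·1.8·12·3.3) ≈ 34.913.
The altitude from C has length 2·area/|AB| ≈ 5.0598.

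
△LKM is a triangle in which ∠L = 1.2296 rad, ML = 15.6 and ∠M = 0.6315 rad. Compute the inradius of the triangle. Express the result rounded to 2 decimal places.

r ≈ 3.48

The third angle is ∠K = π − ∠M − ∠L = 1.2805 rad.
Law of sines: KM = ML·sin L/sin K ≈ 15.343.
Law of sines: LK = ML·sin M/sin K ≈ 9.6117.
Area = ½·ML·KM·sin M ≈ 70.65.
Semiperimeter s = (15.343+15.6+9.6117)/2 = 20.277.
Inradius = area/s = 70.65/20.277 ≈ 3.4842.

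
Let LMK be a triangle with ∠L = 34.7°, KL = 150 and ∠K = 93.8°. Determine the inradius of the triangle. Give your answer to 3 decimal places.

r ≈ 36.262

The third angle is ∠M = 180° − ∠K − ∠L = 51.50°.
Law of sines: MK = KL·sin L/sin M ≈ 109.11.
Law of sines: LM = KL·sin K/sin M ≈ 191.25.
Area = ½·KL·MK·sin K ≈ 8165.4.
Semiperimeter s = (109.11+150+191.25)/2 = 225.18.
Inradius = area/s = 8165.4/225.18 ≈ 36.262.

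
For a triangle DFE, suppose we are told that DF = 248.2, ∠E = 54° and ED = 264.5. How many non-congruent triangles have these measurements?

ED·sin E = 264.5·sin(54°) ≈ 214.
Since ED sin E < DF < ED (214 < 248.2 < 264.5), two triangles exist.

2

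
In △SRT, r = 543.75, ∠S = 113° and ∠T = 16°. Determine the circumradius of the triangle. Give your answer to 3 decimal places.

349.838

The third angle is ∠R = 180° − ∠T − ∠S = 51.00°.
Law of sines: s = r·sin S/sin R ≈ 644.05.
Law of sines: t = r·sin T/sin R ≈ 192.86.
Circumradius = r/(2 sin R) ≈ 349.84.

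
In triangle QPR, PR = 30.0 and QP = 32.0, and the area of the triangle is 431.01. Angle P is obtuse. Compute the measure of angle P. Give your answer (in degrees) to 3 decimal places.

∠P ≈ 116.112°

From area = ½·QP·PR·sin P, we get sin P = 2·area/(QP·PR) ≈ 0.89794.
Taking the obtuse solution, ∠P ≈ 116.11°.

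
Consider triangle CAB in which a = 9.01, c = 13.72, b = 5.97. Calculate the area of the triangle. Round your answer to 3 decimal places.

Semiperimeter s = (13.72 + 9.01 + 5.97)/2 = 14.35.
Heron's formula: area = √(14.35·0.63·5.34·8.38) ≈ 20.114.

area ≈ 20.114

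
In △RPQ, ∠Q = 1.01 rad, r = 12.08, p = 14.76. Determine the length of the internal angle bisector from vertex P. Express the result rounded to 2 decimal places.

10.25

By the law of cosines, q² = r² + p² − 2·r·p·cos Q = 174.12, so q ≈ 13.196.
Law of cosines again: cos P = (q² + r² − p²)/(2·q·r) ≈ 0.32054, so ∠P ≈ 1.244 rad.
The bisector from P has length 2·q·r·cos(∠P/2)/(q+r) ≈ 10.249.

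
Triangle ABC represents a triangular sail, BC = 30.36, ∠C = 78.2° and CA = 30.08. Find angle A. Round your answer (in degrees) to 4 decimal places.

51.2266

By the law of cosines, AB² = BC² + CA² − 2·BC·CA·cos C = 1453, so AB ≈ 38.119.
Law of cosines again: cos A = (CA² + AB² − BC²)/(2·CA·AB) ≈ 0.62624, so ∠A ≈ 51.23°.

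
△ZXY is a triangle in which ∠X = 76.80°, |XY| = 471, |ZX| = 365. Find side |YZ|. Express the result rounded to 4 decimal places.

By the law of cosines, |YZ|² = |ZX|² + |XY|² − 2·|ZX|·|XY|·cos X = 2.7655e+05, so |YZ| ≈ 525.88.

525.8822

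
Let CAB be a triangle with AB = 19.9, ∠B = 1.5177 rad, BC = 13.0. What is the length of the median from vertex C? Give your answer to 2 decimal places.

By the law of cosines, CA² = AB² + BC² − 2·AB·BC·cos B = 537.55, so CA ≈ 23.185.
Median from C: ½√(2·BC² + 2·CA² − AB²) ≈ 15.946.

15.95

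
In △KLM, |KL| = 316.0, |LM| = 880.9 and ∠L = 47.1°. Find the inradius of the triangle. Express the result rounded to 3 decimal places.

107.222

By the law of cosines, |MK|² = |KL|² + |LM|² − 2·|KL|·|LM|·cos L = 4.9686e+05, so |MK| ≈ 704.89.
Area = ½·|KL|·|LM|·sin L ≈ 1.0196e+05.
Semiperimeter s = (880.9+704.89+316)/2 = 950.89.
Inradius = area/s = 1.0196e+05/950.89 ≈ 107.22.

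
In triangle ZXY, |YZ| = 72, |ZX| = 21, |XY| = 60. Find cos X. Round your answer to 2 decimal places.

cos X ≈ -0.45

By the law of cosines, cos X = (|ZX|² + |XY|² − |YZ|²) / (2·|ZX|·|XY|) ≈ -0.45357, so ∠X ≈ 116.97°.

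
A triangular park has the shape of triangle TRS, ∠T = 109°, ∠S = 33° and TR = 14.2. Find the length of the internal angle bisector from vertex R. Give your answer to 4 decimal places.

The third angle is ∠R = 180° − ∠S − ∠T = 38.00°.
Law of sines: RS = TR·sin T/sin S ≈ 24.652.
Law of sines: ST = TR·sin R/sin S ≈ 16.052.
The bisector from R has length 2·TR·RS·cos(∠R/2)/(TR+RS) ≈ 17.038.

17.0383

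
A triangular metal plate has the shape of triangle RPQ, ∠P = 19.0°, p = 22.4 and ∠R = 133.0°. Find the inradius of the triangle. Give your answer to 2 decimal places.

5.04

The third angle is ∠Q = 180° − ∠R − ∠P = 28.00°.
Law of sines: r = p·sin R/sin P ≈ 50.319.
Law of sines: q = p·sin Q/sin P ≈ 32.301.
Area = ½·p·r·sin Q ≈ 264.58.
Semiperimeter s = (50.319+22.4+32.301)/2 = 52.51.
Inradius = area/s = 264.58/52.51 ≈ 5.0387.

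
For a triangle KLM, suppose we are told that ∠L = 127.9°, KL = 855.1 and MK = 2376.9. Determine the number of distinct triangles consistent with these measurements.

1

KL·sin L = 855.1·sin(127.9°) ≈ 674.7.
Since ∠L is not acute, a triangle exists only if MK > KL; here MK > KL, so there is exactly one triangle.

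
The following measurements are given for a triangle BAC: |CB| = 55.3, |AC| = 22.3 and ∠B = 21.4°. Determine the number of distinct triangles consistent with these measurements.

|CB|·sin B = 55.3·sin(21.4°) ≈ 20.18.
Since |CB| sin B < |AC| < |CB| (20.18 < 22.3 < 55.3), two triangles exist.

2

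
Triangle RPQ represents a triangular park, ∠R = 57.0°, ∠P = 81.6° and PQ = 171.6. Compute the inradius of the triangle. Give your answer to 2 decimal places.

45.10

The third angle is ∠Q = 180° − ∠R − ∠P = 41.40°.
Law of sines: QR = PQ·sin P/sin R ≈ 202.41.
Law of sines: RP = PQ·sin Q/sin R ≈ 135.31.
Area = ½·PQ·QR·sin Q ≈ 11485.
Semiperimeter s = (171.6+202.41+135.31)/2 = 254.66.
Inradius = area/s = 11485/254.66 ≈ 45.099.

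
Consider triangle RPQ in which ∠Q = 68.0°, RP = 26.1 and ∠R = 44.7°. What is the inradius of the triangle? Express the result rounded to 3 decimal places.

The third angle is ∠P = 180° − ∠Q − ∠R = 67.30°.
Law of sines: PQ = RP·sin R/sin Q ≈ 19.8.
Law of sines: QR = RP·sin P/sin Q ≈ 25.969.
Area = ½·RP·PQ·sin P ≈ 238.38.
Semiperimeter s = (19.8+25.969+26.1)/2 = 35.935.
Inradius = area/s = 238.38/35.935 ≈ 6.6337.

6.634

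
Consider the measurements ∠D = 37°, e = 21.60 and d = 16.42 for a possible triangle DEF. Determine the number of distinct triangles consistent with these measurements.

2

e·sin D = 21.60·sin(37°) ≈ 13.
Since e sin D < d < e (13 < 16.42 < 21.60), two triangles exist.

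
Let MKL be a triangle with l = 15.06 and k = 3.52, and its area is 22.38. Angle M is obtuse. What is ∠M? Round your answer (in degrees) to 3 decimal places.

From area = ½·k·l·sin M, we get sin M = 2·area/(k·l) ≈ 0.84435.
Taking the obtuse solution, ∠M ≈ 122.40°.

122.398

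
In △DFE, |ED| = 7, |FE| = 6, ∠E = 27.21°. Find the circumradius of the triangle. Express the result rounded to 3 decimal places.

3.509

By the law of cosines, |DF|² = |FE|² + |ED|² − 2·|FE|·|ED|·cos E = 10.296, so |DF| ≈ 3.2087.
Area = ½·|FE|·|ED|·sin E ≈ 9.6023.
Circumradius = |DF|/(2 sin E) ≈ 3.5087.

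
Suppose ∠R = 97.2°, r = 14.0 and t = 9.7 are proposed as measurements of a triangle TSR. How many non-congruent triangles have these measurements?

1

t·sin R = 9.7·sin(97.2°) ≈ 9.624.
Since ∠R is not acute, a triangle exists only if r > t; here r > t, so there is exactly one triangle.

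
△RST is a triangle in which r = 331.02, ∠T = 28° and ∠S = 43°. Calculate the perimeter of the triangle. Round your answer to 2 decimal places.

734.14

The third angle is ∠R = 180° − ∠S − ∠T = 109.00°.
Law of sines: s = r·sin S/sin R ≈ 238.76.
Law of sines: t = r·sin T/sin R ≈ 164.36.
Semiperimeter p = (331.02+238.76+164.36)/2 = 367.07.
Perimeter = 331.02 + 238.76 + 164.36 = 734.14.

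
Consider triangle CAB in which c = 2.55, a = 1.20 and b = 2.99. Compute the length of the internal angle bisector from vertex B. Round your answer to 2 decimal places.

By the law of cosines, cos B = (c² + a² − b²) / (2·c·a) ≈ -0.16301, so ∠B ≈ 99.38°.
The bisector from B has length 2·c·a·cos(∠B/2)/(c+a) ≈ 1.0558.

t_B ≈ 1.06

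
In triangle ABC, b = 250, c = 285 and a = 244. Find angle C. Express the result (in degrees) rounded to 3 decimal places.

By the law of cosines, cos C = (a² + b² − c²) / (2·a·b) ≈ 0.33452, so ∠C ≈ 70.46°.

∠C ≈ 70.457°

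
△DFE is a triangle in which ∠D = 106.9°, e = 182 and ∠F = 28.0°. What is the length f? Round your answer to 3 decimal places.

The third angle is ∠E = 180° − ∠D − ∠F = 45.10°.
Law of sines: f = e·sin F/sin E ≈ 120.63.

120.625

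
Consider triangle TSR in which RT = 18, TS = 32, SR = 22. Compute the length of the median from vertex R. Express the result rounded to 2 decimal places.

Median from R: ½√(2·SR² + 2·RT² − TS²) ≈ 12.166.

m_R ≈ 12.17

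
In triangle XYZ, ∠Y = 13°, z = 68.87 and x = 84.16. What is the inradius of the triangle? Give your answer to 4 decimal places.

By the law of cosines, y² = z² + x² − 2·z·x·cos Y = 530.89, so y ≈ 23.041.
Area = ½·z·x·sin Y ≈ 651.92.
Semiperimeter s = (84.16+23.041+68.87)/2 = 88.036.
Inradius = area/s = 651.92/88.036 ≈ 7.4052.

7.4052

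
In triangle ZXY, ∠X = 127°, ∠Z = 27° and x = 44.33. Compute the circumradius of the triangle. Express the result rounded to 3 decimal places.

R ≈ 27.754

The third angle is ∠Y = 180° − ∠Z − ∠X = 26.00°.
Law of sines: z = x·sin Z/sin X ≈ 25.2.
Law of sines: y = x·sin Y/sin X ≈ 24.333.
Circumradius = x/(2 sin X) ≈ 27.754.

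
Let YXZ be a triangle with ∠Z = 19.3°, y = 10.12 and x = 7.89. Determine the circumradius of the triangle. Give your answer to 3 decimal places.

By the law of cosines, z² = y² + x² − 2·y·x·cos Z = 13.948, so z ≈ 3.7346.
Area = ½·y·x·sin Z ≈ 13.195.
Circumradius = z/(2 sin Z) ≈ 5.6497.

5.650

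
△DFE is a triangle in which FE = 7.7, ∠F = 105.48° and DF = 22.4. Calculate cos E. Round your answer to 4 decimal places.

By the law of cosines, ED² = DF² + FE² − 2·DF·FE·cos F = 653.12, so ED ≈ 25.556.
Law of cosines again: cos E = (FE² + ED² − DF²)/(2·FE·ED) ≈ 0.53524, so ∠E ≈ 57.64°.

0.5352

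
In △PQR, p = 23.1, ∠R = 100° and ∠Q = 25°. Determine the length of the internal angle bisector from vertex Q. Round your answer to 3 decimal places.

t_Q ≈ 24.623

The third angle is ∠P = 180° − ∠Q − ∠R = 55.00°.
Law of sines: q = p·sin Q/sin P ≈ 11.918.
Law of sines: r = p·sin R/sin P ≈ 27.771.
The bisector from Q has length 2·r·p·cos(∠Q/2)/(r+p) ≈ 24.623.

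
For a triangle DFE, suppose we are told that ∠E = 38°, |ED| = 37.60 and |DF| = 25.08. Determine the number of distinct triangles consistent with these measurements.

2

|ED|·sin E = 37.60·sin(38°) ≈ 23.15.
Since |ED| sin E < |DF| < |ED| (23.15 < 25.08 < 37.60), two triangles exist.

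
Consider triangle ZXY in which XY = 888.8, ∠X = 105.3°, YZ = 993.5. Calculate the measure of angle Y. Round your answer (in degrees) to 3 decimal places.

∠Y ≈ 15.055°

Law of sines: sin Z = XY·sin X/YZ ≈ 0.86291.
Since YZ ≥ XY, only the acute value applies: ∠Z ≈ 59.64°.
Then ∠Y = 180° − ∠X − ∠Z ≈ 15.06°.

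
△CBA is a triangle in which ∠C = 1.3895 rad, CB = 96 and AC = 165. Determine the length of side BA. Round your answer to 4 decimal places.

By the law of cosines, BA² = AC² + CB² − 2·AC·CB·cos C = 30729, so BA ≈ 175.3.

175.2967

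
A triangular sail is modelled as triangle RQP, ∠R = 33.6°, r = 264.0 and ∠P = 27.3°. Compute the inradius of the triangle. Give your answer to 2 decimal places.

The third angle is ∠Q = 180° − ∠P − ∠R = 119.10°.
Law of sines: q = r·sin Q/sin R ≈ 416.84.
Law of sines: p = r·sin P/sin R ≈ 218.8.
Area = ½·r·q·sin P ≈ 25236.
Semiperimeter s = (264+416.84+218.8)/2 = 449.82.
Inradius = area/s = 25236/449.82 ≈ 56.103.

56.10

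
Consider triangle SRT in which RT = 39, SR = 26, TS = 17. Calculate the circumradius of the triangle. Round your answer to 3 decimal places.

25.082

By the law of cosines, cos S = (TS² + SR² − RT²) / (2·TS·SR) ≈ -0.62896, so ∠S ≈ 128.97°.
Circumradius = RT/(2 sin S) ≈ 25.082.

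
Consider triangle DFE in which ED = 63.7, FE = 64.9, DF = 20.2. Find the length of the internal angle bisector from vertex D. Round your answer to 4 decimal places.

22.7333

By the law of cosines, cos D = (ED² + DF² − FE²) / (2·ED·DF) ≈ 0.09859, so ∠D ≈ 84.34°.
The bisector from D has length 2·ED·DF·cos(∠D/2)/(ED+DF) ≈ 22.733.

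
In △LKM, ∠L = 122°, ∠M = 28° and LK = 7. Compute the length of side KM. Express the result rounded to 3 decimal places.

12.645

The third angle is ∠K = 180° − ∠M − ∠L = 30.00°.
Law of sines: KM = LK·sin L/sin M ≈ 12.645.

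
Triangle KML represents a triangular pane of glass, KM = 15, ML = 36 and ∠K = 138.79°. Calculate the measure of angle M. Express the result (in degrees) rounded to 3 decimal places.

Law of sines: sin L = KM·sin K/ML ≈ 0.27451.
Since ML ≥ KM, only the acute value applies: ∠L ≈ 15.93°.
Then ∠M = 180° − ∠K − ∠L ≈ 25.28°.

25.277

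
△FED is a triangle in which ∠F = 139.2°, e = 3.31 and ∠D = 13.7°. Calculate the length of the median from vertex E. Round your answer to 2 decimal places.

m_E ≈ 3.16

The third angle is ∠E = 180° − ∠D − ∠F = 27.10°.
Law of sines: f = e·sin F/sin E ≈ 4.7478.
Law of sines: d = e·sin D/sin E ≈ 1.7209.
Median from E: ½√(2·d² + 2·f² − e²) ≈ 3.1642.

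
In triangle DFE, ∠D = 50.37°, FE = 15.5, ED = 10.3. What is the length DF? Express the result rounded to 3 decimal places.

19.886

Law of sines: sin F = ED·sin D/FE ≈ 0.51180.
Since FE ≥ ED, only the acute value applies: ∠F ≈ 30.78°.
Then ∠E = 180° − ∠D − ∠F ≈ 98.85°.
Law of sines gives DF = FE·sin E/sin D ≈ 19.886.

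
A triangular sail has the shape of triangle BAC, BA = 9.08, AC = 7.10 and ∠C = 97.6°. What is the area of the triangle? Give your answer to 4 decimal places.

Law of sines: sin B = AC·sin C/BA ≈ 0.77507.
Since BA ≥ AC, only the acute value applies: ∠B ≈ 50.81°.
Then ∠A = 180° − ∠C − ∠B ≈ 31.59°.
Law of sines gives CB = BA·sin A/sin C ≈ 4.7984.
Area = ½·BA·AC·sin A ≈ 16.885.

area ≈ 16.8847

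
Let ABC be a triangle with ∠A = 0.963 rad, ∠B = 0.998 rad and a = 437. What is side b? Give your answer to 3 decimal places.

447.370

The third angle is ∠C = π − ∠A − ∠B = 1.181 rad.
Law of sines: b = a·sin B/sin A ≈ 447.37.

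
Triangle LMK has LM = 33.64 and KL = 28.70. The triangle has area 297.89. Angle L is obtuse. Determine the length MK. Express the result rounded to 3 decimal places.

From area = ½·KL·LM·sin L, we get sin L = 2·area/(KL·LM) ≈ 0.61709.
Taking the obtuse solution, ∠L ≈ 141.90°.
Law of cosines then gives MK ≈ 58.947.

58.947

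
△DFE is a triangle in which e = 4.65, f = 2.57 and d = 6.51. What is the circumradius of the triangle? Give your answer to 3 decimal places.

R ≈ 4.039

By the law of cosines, cos D = (f² + e² − d²) / (2·f·e) ≈ -0.59214, so ∠D ≈ 2.205 rad.
Circumradius = d/(2 sin D) ≈ 4.0393.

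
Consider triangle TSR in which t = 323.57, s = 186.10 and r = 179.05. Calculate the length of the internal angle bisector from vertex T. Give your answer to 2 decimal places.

By the law of cosines, cos T = (s² + r² − t²) / (2·s·r) ≈ -0.57029, so ∠T ≈ 124.77°.
The bisector from T has length 2·s·r·cos(∠T/2)/(s+r) ≈ 84.597.

t_T ≈ 84.60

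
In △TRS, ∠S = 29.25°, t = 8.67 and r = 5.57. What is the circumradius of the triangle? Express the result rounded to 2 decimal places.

By the law of cosines, s² = t² + r² − 2·t·r·cos S = 21.925, so s ≈ 4.6824.
Area = ½·t·r·sin S ≈ 11.798.
Circumradius = s/(2 sin S) ≈ 4.7914.

4.79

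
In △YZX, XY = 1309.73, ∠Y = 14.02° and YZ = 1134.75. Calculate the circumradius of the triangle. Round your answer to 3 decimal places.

By the law of cosines, ZX² = XY² + YZ² − 2·XY·YZ·cos Y = 1.1916e+05, so ZX ≈ 345.2.
Area = ½·XY·YZ·sin Y ≈ 1.8003e+05.
Circumradius = ZX/(2 sin Y) ≈ 712.46.

R ≈ 712.456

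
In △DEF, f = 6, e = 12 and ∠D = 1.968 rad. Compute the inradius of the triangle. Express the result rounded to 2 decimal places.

1.99

By the law of cosines, d² = e² + f² − 2·e·f·cos D = 235.71, so d ≈ 15.353.
Area = ½·e·f·sin D ≈ 33.197.
Semiperimeter s = (15.353+12+6)/2 = 16.676.
Inradius = area/s = 33.197/16.676 ≈ 1.9907.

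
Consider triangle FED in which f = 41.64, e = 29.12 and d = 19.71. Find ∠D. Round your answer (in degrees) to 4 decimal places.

25.2515

By the law of cosines, cos D = (f² + e² − d²) / (2·f·e) ≈ 0.90444, so ∠D ≈ 25.25°.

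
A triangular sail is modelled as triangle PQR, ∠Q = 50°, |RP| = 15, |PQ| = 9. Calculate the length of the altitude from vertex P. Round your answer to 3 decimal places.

h_P ≈ 6.894

Law of sines: sin R = |PQ|·sin Q/|RP| ≈ 0.45963.
Since |RP| ≥ |PQ|, only the acute value applies: ∠R ≈ 27.36°.
Then ∠P = 180° − ∠Q − ∠R ≈ 102.64°.
Law of sines gives |QR| = |RP|·sin P/sin Q ≈ 19.107.
Area = ½·|RP|·|PQ|·sin P ≈ 65.865.
The altitude from P has length 2·area/|QR| ≈ 6.8944.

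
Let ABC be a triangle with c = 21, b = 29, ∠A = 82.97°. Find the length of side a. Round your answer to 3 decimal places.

33.659

By the law of cosines, a² = b² + c² − 2·b·c·cos A = 1132.9, so a ≈ 33.659.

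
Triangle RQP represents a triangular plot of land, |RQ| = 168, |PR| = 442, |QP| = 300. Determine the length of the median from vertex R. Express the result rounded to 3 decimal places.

Median from R: ½√(2·|PR|² + 2·|RQ|² − |QP|²) ≈ 298.82.

298.821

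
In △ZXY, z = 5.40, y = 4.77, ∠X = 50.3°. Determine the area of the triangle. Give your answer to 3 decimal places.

Area = ½·y·z·sin X ≈ 9.9091.

area ≈ 9.909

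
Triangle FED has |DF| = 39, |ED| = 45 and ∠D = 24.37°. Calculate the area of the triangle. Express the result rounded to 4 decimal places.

362.0807

Area = ½·|ED|·|DF|·sin D ≈ 362.08.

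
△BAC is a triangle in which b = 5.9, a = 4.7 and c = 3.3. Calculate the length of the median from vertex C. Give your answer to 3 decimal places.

Median from C: ½√(2·b² + 2·a² − c²) ≈ 5.0722.

5.072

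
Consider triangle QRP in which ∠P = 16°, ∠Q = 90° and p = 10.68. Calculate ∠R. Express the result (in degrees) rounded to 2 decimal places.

The third angle is ∠R = 180° − ∠P − ∠Q = 74.00°.

74.00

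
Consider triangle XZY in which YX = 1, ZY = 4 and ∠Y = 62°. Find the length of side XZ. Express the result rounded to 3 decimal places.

By the law of cosines, XZ² = ZY² + YX² − 2·ZY·YX·cos Y = 13.244, so XZ ≈ 3.6393.

3.639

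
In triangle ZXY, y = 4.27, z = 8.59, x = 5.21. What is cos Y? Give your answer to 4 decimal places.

By the law of cosines, cos Y = (z² + x² − y²) / (2·z·x) ≈ 0.92393, so ∠Y ≈ 22.49°.

cos Y ≈ 0.9239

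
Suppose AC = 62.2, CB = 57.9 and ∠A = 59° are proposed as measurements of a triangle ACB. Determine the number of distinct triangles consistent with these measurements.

2

AC·sin A = 62.2·sin(59°) ≈ 53.32.
Since AC sin A < CB < AC (53.32 < 57.9 < 62.2), two triangles exist.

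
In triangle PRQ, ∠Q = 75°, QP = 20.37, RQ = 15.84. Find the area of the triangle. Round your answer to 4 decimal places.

Area = ½·RQ·QP·sin Q ≈ 155.83.

area ≈ 155.8332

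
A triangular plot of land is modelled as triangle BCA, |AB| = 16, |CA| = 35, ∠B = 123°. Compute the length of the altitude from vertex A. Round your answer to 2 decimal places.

Law of sines: sin C = |AB|·sin B/|CA| ≈ 0.38339.
Since |CA| ≥ |AB|, only the acute value applies: ∠C ≈ 22.54°.
Then ∠A = 180° − ∠B − ∠C ≈ 34.46°.
Law of sines gives |BC| = |CA|·sin A/sin B ≈ 23.611.
Area = ½·|CA|·|AB|·sin A ≈ 158.42.
The altitude from A has length 2·area/|BC| ≈ 13.419.

h_A ≈ 13.42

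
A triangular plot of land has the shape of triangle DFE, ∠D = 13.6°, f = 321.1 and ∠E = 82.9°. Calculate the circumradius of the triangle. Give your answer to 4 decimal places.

R ≈ 161.5887

The third angle is ∠F = 180° − ∠E − ∠D = 83.50°.
Law of sines: d = f·sin D/sin F ≈ 75.993.
Law of sines: e = f·sin E/sin F ≈ 320.7.
Circumradius = f/(2 sin F) ≈ 161.59.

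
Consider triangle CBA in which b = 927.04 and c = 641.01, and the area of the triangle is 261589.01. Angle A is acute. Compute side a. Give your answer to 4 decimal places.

840.6591

From area = ½·c·b·sin A, we get sin A = 2·area/(c·b) ≈ 0.88041.
Taking the acute solution, ∠A ≈ 61.69°.
Law of cosines then gives a ≈ 840.66.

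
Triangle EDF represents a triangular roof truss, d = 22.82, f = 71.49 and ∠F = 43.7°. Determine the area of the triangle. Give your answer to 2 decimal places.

Law of sines: sin D = d·sin F/f ≈ 0.22053.
Since f ≥ d, only the acute value applies: ∠D ≈ 12.74°.
Then ∠E = 180° − ∠F − ∠D ≈ 123.56°.
Law of sines gives e = f·sin E/sin F ≈ 86.228.
Area = ½·f·d·sin E ≈ 679.73.

area ≈ 679.73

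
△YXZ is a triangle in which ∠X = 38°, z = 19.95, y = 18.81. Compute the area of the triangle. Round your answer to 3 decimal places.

115.516

Area = ½·z·y·sin X ≈ 115.52.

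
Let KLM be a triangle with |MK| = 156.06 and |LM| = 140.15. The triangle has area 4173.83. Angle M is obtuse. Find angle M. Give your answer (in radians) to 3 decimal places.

From area = ½·|LM|·|MK|·sin M, we get sin M = 2·area/(|LM|·|MK|) ≈ 0.38166.
Taking the obtuse solution, ∠M ≈ 2.750 rad.

∠M ≈ 2.750 rad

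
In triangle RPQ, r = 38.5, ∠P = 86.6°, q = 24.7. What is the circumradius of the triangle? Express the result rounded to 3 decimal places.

22.285

By the law of cosines, p² = q² + r² − 2·q·r·cos P = 1979.5, so p ≈ 44.492.
Area = ½·q·r·sin P ≈ 474.64.
Circumradius = p/(2 sin P) ≈ 22.285.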